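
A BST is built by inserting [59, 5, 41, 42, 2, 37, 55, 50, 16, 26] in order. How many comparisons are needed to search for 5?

Search path for 5: 59 -> 5
Found: True
Comparisons: 2


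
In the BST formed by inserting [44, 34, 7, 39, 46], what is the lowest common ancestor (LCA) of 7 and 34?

Tree insertion order: [44, 34, 7, 39, 46]
Tree (level-order array): [44, 34, 46, 7, 39]
In a BST, the LCA of p=7, q=34 is the first node v on the
root-to-leaf path with p <= v <= q (go left if both < v, right if both > v).
Walk from root:
  at 44: both 7 and 34 < 44, go left
  at 34: 7 <= 34 <= 34, this is the LCA
LCA = 34


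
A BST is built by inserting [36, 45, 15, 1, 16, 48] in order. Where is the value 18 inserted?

Starting tree (level order): [36, 15, 45, 1, 16, None, 48]
Insertion path: 36 -> 15 -> 16
Result: insert 18 as right child of 16
Final tree (level order): [36, 15, 45, 1, 16, None, 48, None, None, None, 18]


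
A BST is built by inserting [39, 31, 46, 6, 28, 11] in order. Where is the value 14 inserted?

Starting tree (level order): [39, 31, 46, 6, None, None, None, None, 28, 11]
Insertion path: 39 -> 31 -> 6 -> 28 -> 11
Result: insert 14 as right child of 11
Final tree (level order): [39, 31, 46, 6, None, None, None, None, 28, 11, None, None, 14]


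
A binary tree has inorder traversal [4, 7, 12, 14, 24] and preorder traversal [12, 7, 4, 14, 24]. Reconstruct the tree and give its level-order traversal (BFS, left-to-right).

Inorder:  [4, 7, 12, 14, 24]
Preorder: [12, 7, 4, 14, 24]
Algorithm: preorder visits root first, so consume preorder in order;
for each root, split the current inorder slice at that value into
left-subtree inorder and right-subtree inorder, then recurse.
Recursive splits:
  root=12; inorder splits into left=[4, 7], right=[14, 24]
  root=7; inorder splits into left=[4], right=[]
  root=4; inorder splits into left=[], right=[]
  root=14; inorder splits into left=[], right=[24]
  root=24; inorder splits into left=[], right=[]
Reconstructed level-order: [12, 7, 14, 4, 24]


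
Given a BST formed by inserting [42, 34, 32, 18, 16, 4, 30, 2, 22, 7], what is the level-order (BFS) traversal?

Tree insertion order: [42, 34, 32, 18, 16, 4, 30, 2, 22, 7]
Tree (level-order array): [42, 34, None, 32, None, 18, None, 16, 30, 4, None, 22, None, 2, 7]
BFS from the root, enqueuing left then right child of each popped node:
  queue [42] -> pop 42, enqueue [34], visited so far: [42]
  queue [34] -> pop 34, enqueue [32], visited so far: [42, 34]
  queue [32] -> pop 32, enqueue [18], visited so far: [42, 34, 32]
  queue [18] -> pop 18, enqueue [16, 30], visited so far: [42, 34, 32, 18]
  queue [16, 30] -> pop 16, enqueue [4], visited so far: [42, 34, 32, 18, 16]
  queue [30, 4] -> pop 30, enqueue [22], visited so far: [42, 34, 32, 18, 16, 30]
  queue [4, 22] -> pop 4, enqueue [2, 7], visited so far: [42, 34, 32, 18, 16, 30, 4]
  queue [22, 2, 7] -> pop 22, enqueue [none], visited so far: [42, 34, 32, 18, 16, 30, 4, 22]
  queue [2, 7] -> pop 2, enqueue [none], visited so far: [42, 34, 32, 18, 16, 30, 4, 22, 2]
  queue [7] -> pop 7, enqueue [none], visited so far: [42, 34, 32, 18, 16, 30, 4, 22, 2, 7]
Result: [42, 34, 32, 18, 16, 30, 4, 22, 2, 7]


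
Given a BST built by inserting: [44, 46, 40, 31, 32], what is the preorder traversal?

Tree insertion order: [44, 46, 40, 31, 32]
Tree (level-order array): [44, 40, 46, 31, None, None, None, None, 32]
Preorder traversal: [44, 40, 31, 32, 46]


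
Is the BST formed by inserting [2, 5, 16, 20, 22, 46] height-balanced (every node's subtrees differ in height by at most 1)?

Tree (level-order array): [2, None, 5, None, 16, None, 20, None, 22, None, 46]
Definition: a tree is height-balanced if, at every node, |h(left) - h(right)| <= 1 (empty subtree has height -1).
Bottom-up per-node check:
  node 46: h_left=-1, h_right=-1, diff=0 [OK], height=0
  node 22: h_left=-1, h_right=0, diff=1 [OK], height=1
  node 20: h_left=-1, h_right=1, diff=2 [FAIL (|-1-1|=2 > 1)], height=2
  node 16: h_left=-1, h_right=2, diff=3 [FAIL (|-1-2|=3 > 1)], height=3
  node 5: h_left=-1, h_right=3, diff=4 [FAIL (|-1-3|=4 > 1)], height=4
  node 2: h_left=-1, h_right=4, diff=5 [FAIL (|-1-4|=5 > 1)], height=5
Node 20 violates the condition: |-1 - 1| = 2 > 1.
Result: Not balanced


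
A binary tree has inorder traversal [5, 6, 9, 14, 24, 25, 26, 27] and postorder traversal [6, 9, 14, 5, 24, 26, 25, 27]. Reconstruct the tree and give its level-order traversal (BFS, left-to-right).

Inorder:   [5, 6, 9, 14, 24, 25, 26, 27]
Postorder: [6, 9, 14, 5, 24, 26, 25, 27]
Algorithm: postorder visits root last, so walk postorder right-to-left;
each value is the root of the current inorder slice — split it at that
value, recurse on the right subtree first, then the left.
Recursive splits:
  root=27; inorder splits into left=[5, 6, 9, 14, 24, 25, 26], right=[]
  root=25; inorder splits into left=[5, 6, 9, 14, 24], right=[26]
  root=26; inorder splits into left=[], right=[]
  root=24; inorder splits into left=[5, 6, 9, 14], right=[]
  root=5; inorder splits into left=[], right=[6, 9, 14]
  root=14; inorder splits into left=[6, 9], right=[]
  root=9; inorder splits into left=[6], right=[]
  root=6; inorder splits into left=[], right=[]
Reconstructed level-order: [27, 25, 24, 26, 5, 14, 9, 6]


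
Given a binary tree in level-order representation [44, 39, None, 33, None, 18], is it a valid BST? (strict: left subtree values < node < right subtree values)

Level-order array: [44, 39, None, 33, None, 18]
Validate using subtree bounds (lo, hi): at each node, require lo < value < hi,
then recurse left with hi=value and right with lo=value.
Preorder trace (stopping at first violation):
  at node 44 with bounds (-inf, +inf): OK
  at node 39 with bounds (-inf, 44): OK
  at node 33 with bounds (-inf, 39): OK
  at node 18 with bounds (-inf, 33): OK
No violation found at any node.
Result: Valid BST


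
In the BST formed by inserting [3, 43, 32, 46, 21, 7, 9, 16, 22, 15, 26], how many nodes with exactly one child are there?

Tree built from: [3, 43, 32, 46, 21, 7, 9, 16, 22, 15, 26]
Tree (level-order array): [3, None, 43, 32, 46, 21, None, None, None, 7, 22, None, 9, None, 26, None, 16, None, None, 15]
Rule: These are nodes with exactly 1 non-null child.
Per-node child counts:
  node 3: 1 child(ren)
  node 43: 2 child(ren)
  node 32: 1 child(ren)
  node 21: 2 child(ren)
  node 7: 1 child(ren)
  node 9: 1 child(ren)
  node 16: 1 child(ren)
  node 15: 0 child(ren)
  node 22: 1 child(ren)
  node 26: 0 child(ren)
  node 46: 0 child(ren)
Matching nodes: [3, 32, 7, 9, 16, 22]
Count of nodes with exactly one child: 6


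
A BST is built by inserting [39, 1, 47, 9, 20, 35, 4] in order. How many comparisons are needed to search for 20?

Search path for 20: 39 -> 1 -> 9 -> 20
Found: True
Comparisons: 4


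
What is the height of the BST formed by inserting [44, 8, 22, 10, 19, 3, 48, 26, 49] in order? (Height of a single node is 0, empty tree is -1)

Insertion order: [44, 8, 22, 10, 19, 3, 48, 26, 49]
Tree (level-order array): [44, 8, 48, 3, 22, None, 49, None, None, 10, 26, None, None, None, 19]
Compute height bottom-up (empty subtree = -1):
  height(3) = 1 + max(-1, -1) = 0
  height(19) = 1 + max(-1, -1) = 0
  height(10) = 1 + max(-1, 0) = 1
  height(26) = 1 + max(-1, -1) = 0
  height(22) = 1 + max(1, 0) = 2
  height(8) = 1 + max(0, 2) = 3
  height(49) = 1 + max(-1, -1) = 0
  height(48) = 1 + max(-1, 0) = 1
  height(44) = 1 + max(3, 1) = 4
Height = 4


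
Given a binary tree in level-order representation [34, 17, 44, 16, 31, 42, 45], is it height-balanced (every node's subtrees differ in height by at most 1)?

Tree (level-order array): [34, 17, 44, 16, 31, 42, 45]
Definition: a tree is height-balanced if, at every node, |h(left) - h(right)| <= 1 (empty subtree has height -1).
Bottom-up per-node check:
  node 16: h_left=-1, h_right=-1, diff=0 [OK], height=0
  node 31: h_left=-1, h_right=-1, diff=0 [OK], height=0
  node 17: h_left=0, h_right=0, diff=0 [OK], height=1
  node 42: h_left=-1, h_right=-1, diff=0 [OK], height=0
  node 45: h_left=-1, h_right=-1, diff=0 [OK], height=0
  node 44: h_left=0, h_right=0, diff=0 [OK], height=1
  node 34: h_left=1, h_right=1, diff=0 [OK], height=2
All nodes satisfy the balance condition.
Result: Balanced


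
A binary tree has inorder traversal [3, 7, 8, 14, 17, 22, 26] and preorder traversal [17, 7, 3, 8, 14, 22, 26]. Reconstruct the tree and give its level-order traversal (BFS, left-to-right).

Inorder:  [3, 7, 8, 14, 17, 22, 26]
Preorder: [17, 7, 3, 8, 14, 22, 26]
Algorithm: preorder visits root first, so consume preorder in order;
for each root, split the current inorder slice at that value into
left-subtree inorder and right-subtree inorder, then recurse.
Recursive splits:
  root=17; inorder splits into left=[3, 7, 8, 14], right=[22, 26]
  root=7; inorder splits into left=[3], right=[8, 14]
  root=3; inorder splits into left=[], right=[]
  root=8; inorder splits into left=[], right=[14]
  root=14; inorder splits into left=[], right=[]
  root=22; inorder splits into left=[], right=[26]
  root=26; inorder splits into left=[], right=[]
Reconstructed level-order: [17, 7, 22, 3, 8, 26, 14]


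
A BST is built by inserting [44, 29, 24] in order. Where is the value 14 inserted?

Starting tree (level order): [44, 29, None, 24]
Insertion path: 44 -> 29 -> 24
Result: insert 14 as left child of 24
Final tree (level order): [44, 29, None, 24, None, 14]


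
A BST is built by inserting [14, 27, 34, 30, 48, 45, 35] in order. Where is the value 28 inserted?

Starting tree (level order): [14, None, 27, None, 34, 30, 48, None, None, 45, None, 35]
Insertion path: 14 -> 27 -> 34 -> 30
Result: insert 28 as left child of 30
Final tree (level order): [14, None, 27, None, 34, 30, 48, 28, None, 45, None, None, None, 35]


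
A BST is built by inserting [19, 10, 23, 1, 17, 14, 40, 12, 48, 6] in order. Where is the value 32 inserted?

Starting tree (level order): [19, 10, 23, 1, 17, None, 40, None, 6, 14, None, None, 48, None, None, 12]
Insertion path: 19 -> 23 -> 40
Result: insert 32 as left child of 40
Final tree (level order): [19, 10, 23, 1, 17, None, 40, None, 6, 14, None, 32, 48, None, None, 12]


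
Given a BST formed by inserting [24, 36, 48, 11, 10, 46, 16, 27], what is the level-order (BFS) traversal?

Tree insertion order: [24, 36, 48, 11, 10, 46, 16, 27]
Tree (level-order array): [24, 11, 36, 10, 16, 27, 48, None, None, None, None, None, None, 46]
BFS from the root, enqueuing left then right child of each popped node:
  queue [24] -> pop 24, enqueue [11, 36], visited so far: [24]
  queue [11, 36] -> pop 11, enqueue [10, 16], visited so far: [24, 11]
  queue [36, 10, 16] -> pop 36, enqueue [27, 48], visited so far: [24, 11, 36]
  queue [10, 16, 27, 48] -> pop 10, enqueue [none], visited so far: [24, 11, 36, 10]
  queue [16, 27, 48] -> pop 16, enqueue [none], visited so far: [24, 11, 36, 10, 16]
  queue [27, 48] -> pop 27, enqueue [none], visited so far: [24, 11, 36, 10, 16, 27]
  queue [48] -> pop 48, enqueue [46], visited so far: [24, 11, 36, 10, 16, 27, 48]
  queue [46] -> pop 46, enqueue [none], visited so far: [24, 11, 36, 10, 16, 27, 48, 46]
Result: [24, 11, 36, 10, 16, 27, 48, 46]


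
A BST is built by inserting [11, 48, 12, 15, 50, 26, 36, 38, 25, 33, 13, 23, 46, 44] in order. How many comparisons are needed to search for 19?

Search path for 19: 11 -> 48 -> 12 -> 15 -> 26 -> 25 -> 23
Found: False
Comparisons: 7


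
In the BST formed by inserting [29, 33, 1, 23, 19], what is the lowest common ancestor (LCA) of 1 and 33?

Tree insertion order: [29, 33, 1, 23, 19]
Tree (level-order array): [29, 1, 33, None, 23, None, None, 19]
In a BST, the LCA of p=1, q=33 is the first node v on the
root-to-leaf path with p <= v <= q (go left if both < v, right if both > v).
Walk from root:
  at 29: 1 <= 29 <= 33, this is the LCA
LCA = 29


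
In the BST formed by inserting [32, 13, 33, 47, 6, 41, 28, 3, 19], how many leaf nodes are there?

Tree built from: [32, 13, 33, 47, 6, 41, 28, 3, 19]
Tree (level-order array): [32, 13, 33, 6, 28, None, 47, 3, None, 19, None, 41]
Rule: A leaf has 0 children.
Per-node child counts:
  node 32: 2 child(ren)
  node 13: 2 child(ren)
  node 6: 1 child(ren)
  node 3: 0 child(ren)
  node 28: 1 child(ren)
  node 19: 0 child(ren)
  node 33: 1 child(ren)
  node 47: 1 child(ren)
  node 41: 0 child(ren)
Matching nodes: [3, 19, 41]
Count of leaf nodes: 3


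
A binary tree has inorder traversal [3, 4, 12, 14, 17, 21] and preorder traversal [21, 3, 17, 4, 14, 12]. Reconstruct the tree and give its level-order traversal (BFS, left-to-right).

Inorder:  [3, 4, 12, 14, 17, 21]
Preorder: [21, 3, 17, 4, 14, 12]
Algorithm: preorder visits root first, so consume preorder in order;
for each root, split the current inorder slice at that value into
left-subtree inorder and right-subtree inorder, then recurse.
Recursive splits:
  root=21; inorder splits into left=[3, 4, 12, 14, 17], right=[]
  root=3; inorder splits into left=[], right=[4, 12, 14, 17]
  root=17; inorder splits into left=[4, 12, 14], right=[]
  root=4; inorder splits into left=[], right=[12, 14]
  root=14; inorder splits into left=[12], right=[]
  root=12; inorder splits into left=[], right=[]
Reconstructed level-order: [21, 3, 17, 4, 14, 12]


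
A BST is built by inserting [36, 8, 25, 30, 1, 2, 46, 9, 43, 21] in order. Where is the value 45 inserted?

Starting tree (level order): [36, 8, 46, 1, 25, 43, None, None, 2, 9, 30, None, None, None, None, None, 21]
Insertion path: 36 -> 46 -> 43
Result: insert 45 as right child of 43
Final tree (level order): [36, 8, 46, 1, 25, 43, None, None, 2, 9, 30, None, 45, None, None, None, 21]


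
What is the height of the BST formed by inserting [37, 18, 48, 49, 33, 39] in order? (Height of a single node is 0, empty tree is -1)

Insertion order: [37, 18, 48, 49, 33, 39]
Tree (level-order array): [37, 18, 48, None, 33, 39, 49]
Compute height bottom-up (empty subtree = -1):
  height(33) = 1 + max(-1, -1) = 0
  height(18) = 1 + max(-1, 0) = 1
  height(39) = 1 + max(-1, -1) = 0
  height(49) = 1 + max(-1, -1) = 0
  height(48) = 1 + max(0, 0) = 1
  height(37) = 1 + max(1, 1) = 2
Height = 2


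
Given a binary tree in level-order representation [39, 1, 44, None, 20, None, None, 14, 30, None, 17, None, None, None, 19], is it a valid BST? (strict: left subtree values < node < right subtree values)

Level-order array: [39, 1, 44, None, 20, None, None, 14, 30, None, 17, None, None, None, 19]
Validate using subtree bounds (lo, hi): at each node, require lo < value < hi,
then recurse left with hi=value and right with lo=value.
Preorder trace (stopping at first violation):
  at node 39 with bounds (-inf, +inf): OK
  at node 1 with bounds (-inf, 39): OK
  at node 20 with bounds (1, 39): OK
  at node 14 with bounds (1, 20): OK
  at node 17 with bounds (14, 20): OK
  at node 19 with bounds (17, 20): OK
  at node 30 with bounds (20, 39): OK
  at node 44 with bounds (39, +inf): OK
No violation found at any node.
Result: Valid BST


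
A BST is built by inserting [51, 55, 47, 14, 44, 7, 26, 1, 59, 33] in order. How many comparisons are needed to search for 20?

Search path for 20: 51 -> 47 -> 14 -> 44 -> 26
Found: False
Comparisons: 5


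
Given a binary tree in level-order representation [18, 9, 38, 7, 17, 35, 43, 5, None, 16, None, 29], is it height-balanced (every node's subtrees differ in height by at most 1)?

Tree (level-order array): [18, 9, 38, 7, 17, 35, 43, 5, None, 16, None, 29]
Definition: a tree is height-balanced if, at every node, |h(left) - h(right)| <= 1 (empty subtree has height -1).
Bottom-up per-node check:
  node 5: h_left=-1, h_right=-1, diff=0 [OK], height=0
  node 7: h_left=0, h_right=-1, diff=1 [OK], height=1
  node 16: h_left=-1, h_right=-1, diff=0 [OK], height=0
  node 17: h_left=0, h_right=-1, diff=1 [OK], height=1
  node 9: h_left=1, h_right=1, diff=0 [OK], height=2
  node 29: h_left=-1, h_right=-1, diff=0 [OK], height=0
  node 35: h_left=0, h_right=-1, diff=1 [OK], height=1
  node 43: h_left=-1, h_right=-1, diff=0 [OK], height=0
  node 38: h_left=1, h_right=0, diff=1 [OK], height=2
  node 18: h_left=2, h_right=2, diff=0 [OK], height=3
All nodes satisfy the balance condition.
Result: Balanced


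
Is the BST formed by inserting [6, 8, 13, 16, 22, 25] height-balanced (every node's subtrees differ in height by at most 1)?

Tree (level-order array): [6, None, 8, None, 13, None, 16, None, 22, None, 25]
Definition: a tree is height-balanced if, at every node, |h(left) - h(right)| <= 1 (empty subtree has height -1).
Bottom-up per-node check:
  node 25: h_left=-1, h_right=-1, diff=0 [OK], height=0
  node 22: h_left=-1, h_right=0, diff=1 [OK], height=1
  node 16: h_left=-1, h_right=1, diff=2 [FAIL (|-1-1|=2 > 1)], height=2
  node 13: h_left=-1, h_right=2, diff=3 [FAIL (|-1-2|=3 > 1)], height=3
  node 8: h_left=-1, h_right=3, diff=4 [FAIL (|-1-3|=4 > 1)], height=4
  node 6: h_left=-1, h_right=4, diff=5 [FAIL (|-1-4|=5 > 1)], height=5
Node 16 violates the condition: |-1 - 1| = 2 > 1.
Result: Not balanced


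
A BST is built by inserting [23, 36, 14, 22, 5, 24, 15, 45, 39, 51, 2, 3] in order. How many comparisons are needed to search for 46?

Search path for 46: 23 -> 36 -> 45 -> 51
Found: False
Comparisons: 4


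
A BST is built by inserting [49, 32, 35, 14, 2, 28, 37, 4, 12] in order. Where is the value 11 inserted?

Starting tree (level order): [49, 32, None, 14, 35, 2, 28, None, 37, None, 4, None, None, None, None, None, 12]
Insertion path: 49 -> 32 -> 14 -> 2 -> 4 -> 12
Result: insert 11 as left child of 12
Final tree (level order): [49, 32, None, 14, 35, 2, 28, None, 37, None, 4, None, None, None, None, None, 12, 11]


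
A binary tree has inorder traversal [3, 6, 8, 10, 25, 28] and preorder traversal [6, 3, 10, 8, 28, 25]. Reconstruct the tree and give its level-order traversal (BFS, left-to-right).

Inorder:  [3, 6, 8, 10, 25, 28]
Preorder: [6, 3, 10, 8, 28, 25]
Algorithm: preorder visits root first, so consume preorder in order;
for each root, split the current inorder slice at that value into
left-subtree inorder and right-subtree inorder, then recurse.
Recursive splits:
  root=6; inorder splits into left=[3], right=[8, 10, 25, 28]
  root=3; inorder splits into left=[], right=[]
  root=10; inorder splits into left=[8], right=[25, 28]
  root=8; inorder splits into left=[], right=[]
  root=28; inorder splits into left=[25], right=[]
  root=25; inorder splits into left=[], right=[]
Reconstructed level-order: [6, 3, 10, 8, 28, 25]


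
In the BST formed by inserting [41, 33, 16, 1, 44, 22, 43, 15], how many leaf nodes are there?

Tree built from: [41, 33, 16, 1, 44, 22, 43, 15]
Tree (level-order array): [41, 33, 44, 16, None, 43, None, 1, 22, None, None, None, 15]
Rule: A leaf has 0 children.
Per-node child counts:
  node 41: 2 child(ren)
  node 33: 1 child(ren)
  node 16: 2 child(ren)
  node 1: 1 child(ren)
  node 15: 0 child(ren)
  node 22: 0 child(ren)
  node 44: 1 child(ren)
  node 43: 0 child(ren)
Matching nodes: [15, 22, 43]
Count of leaf nodes: 3


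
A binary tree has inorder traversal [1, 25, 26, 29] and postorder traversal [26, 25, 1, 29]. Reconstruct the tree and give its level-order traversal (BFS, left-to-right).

Inorder:   [1, 25, 26, 29]
Postorder: [26, 25, 1, 29]
Algorithm: postorder visits root last, so walk postorder right-to-left;
each value is the root of the current inorder slice — split it at that
value, recurse on the right subtree first, then the left.
Recursive splits:
  root=29; inorder splits into left=[1, 25, 26], right=[]
  root=1; inorder splits into left=[], right=[25, 26]
  root=25; inorder splits into left=[], right=[26]
  root=26; inorder splits into left=[], right=[]
Reconstructed level-order: [29, 1, 25, 26]


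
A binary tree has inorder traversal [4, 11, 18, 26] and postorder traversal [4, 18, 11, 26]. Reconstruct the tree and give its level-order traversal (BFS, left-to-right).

Inorder:   [4, 11, 18, 26]
Postorder: [4, 18, 11, 26]
Algorithm: postorder visits root last, so walk postorder right-to-left;
each value is the root of the current inorder slice — split it at that
value, recurse on the right subtree first, then the left.
Recursive splits:
  root=26; inorder splits into left=[4, 11, 18], right=[]
  root=11; inorder splits into left=[4], right=[18]
  root=18; inorder splits into left=[], right=[]
  root=4; inorder splits into left=[], right=[]
Reconstructed level-order: [26, 11, 4, 18]


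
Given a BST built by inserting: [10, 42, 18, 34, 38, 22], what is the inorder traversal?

Tree insertion order: [10, 42, 18, 34, 38, 22]
Tree (level-order array): [10, None, 42, 18, None, None, 34, 22, 38]
Inorder traversal: [10, 18, 22, 34, 38, 42]


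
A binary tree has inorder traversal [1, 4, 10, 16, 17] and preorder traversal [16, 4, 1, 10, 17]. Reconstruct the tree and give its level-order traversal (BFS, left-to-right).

Inorder:  [1, 4, 10, 16, 17]
Preorder: [16, 4, 1, 10, 17]
Algorithm: preorder visits root first, so consume preorder in order;
for each root, split the current inorder slice at that value into
left-subtree inorder and right-subtree inorder, then recurse.
Recursive splits:
  root=16; inorder splits into left=[1, 4, 10], right=[17]
  root=4; inorder splits into left=[1], right=[10]
  root=1; inorder splits into left=[], right=[]
  root=10; inorder splits into left=[], right=[]
  root=17; inorder splits into left=[], right=[]
Reconstructed level-order: [16, 4, 17, 1, 10]


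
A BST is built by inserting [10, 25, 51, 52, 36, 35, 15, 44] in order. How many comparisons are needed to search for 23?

Search path for 23: 10 -> 25 -> 15
Found: False
Comparisons: 3


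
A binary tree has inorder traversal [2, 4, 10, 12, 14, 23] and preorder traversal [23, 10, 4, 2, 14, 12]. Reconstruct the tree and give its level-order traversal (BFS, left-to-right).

Inorder:  [2, 4, 10, 12, 14, 23]
Preorder: [23, 10, 4, 2, 14, 12]
Algorithm: preorder visits root first, so consume preorder in order;
for each root, split the current inorder slice at that value into
left-subtree inorder and right-subtree inorder, then recurse.
Recursive splits:
  root=23; inorder splits into left=[2, 4, 10, 12, 14], right=[]
  root=10; inorder splits into left=[2, 4], right=[12, 14]
  root=4; inorder splits into left=[2], right=[]
  root=2; inorder splits into left=[], right=[]
  root=14; inorder splits into left=[12], right=[]
  root=12; inorder splits into left=[], right=[]
Reconstructed level-order: [23, 10, 4, 14, 2, 12]


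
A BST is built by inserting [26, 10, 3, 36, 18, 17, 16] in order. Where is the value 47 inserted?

Starting tree (level order): [26, 10, 36, 3, 18, None, None, None, None, 17, None, 16]
Insertion path: 26 -> 36
Result: insert 47 as right child of 36
Final tree (level order): [26, 10, 36, 3, 18, None, 47, None, None, 17, None, None, None, 16]


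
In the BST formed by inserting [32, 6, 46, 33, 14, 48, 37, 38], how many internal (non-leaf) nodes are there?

Tree built from: [32, 6, 46, 33, 14, 48, 37, 38]
Tree (level-order array): [32, 6, 46, None, 14, 33, 48, None, None, None, 37, None, None, None, 38]
Rule: An internal node has at least one child.
Per-node child counts:
  node 32: 2 child(ren)
  node 6: 1 child(ren)
  node 14: 0 child(ren)
  node 46: 2 child(ren)
  node 33: 1 child(ren)
  node 37: 1 child(ren)
  node 38: 0 child(ren)
  node 48: 0 child(ren)
Matching nodes: [32, 6, 46, 33, 37]
Count of internal (non-leaf) nodes: 5


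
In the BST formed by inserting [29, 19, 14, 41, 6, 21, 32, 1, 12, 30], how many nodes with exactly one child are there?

Tree built from: [29, 19, 14, 41, 6, 21, 32, 1, 12, 30]
Tree (level-order array): [29, 19, 41, 14, 21, 32, None, 6, None, None, None, 30, None, 1, 12]
Rule: These are nodes with exactly 1 non-null child.
Per-node child counts:
  node 29: 2 child(ren)
  node 19: 2 child(ren)
  node 14: 1 child(ren)
  node 6: 2 child(ren)
  node 1: 0 child(ren)
  node 12: 0 child(ren)
  node 21: 0 child(ren)
  node 41: 1 child(ren)
  node 32: 1 child(ren)
  node 30: 0 child(ren)
Matching nodes: [14, 41, 32]
Count of nodes with exactly one child: 3


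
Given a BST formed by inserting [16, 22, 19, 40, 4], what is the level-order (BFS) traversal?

Tree insertion order: [16, 22, 19, 40, 4]
Tree (level-order array): [16, 4, 22, None, None, 19, 40]
BFS from the root, enqueuing left then right child of each popped node:
  queue [16] -> pop 16, enqueue [4, 22], visited so far: [16]
  queue [4, 22] -> pop 4, enqueue [none], visited so far: [16, 4]
  queue [22] -> pop 22, enqueue [19, 40], visited so far: [16, 4, 22]
  queue [19, 40] -> pop 19, enqueue [none], visited so far: [16, 4, 22, 19]
  queue [40] -> pop 40, enqueue [none], visited so far: [16, 4, 22, 19, 40]
Result: [16, 4, 22, 19, 40]


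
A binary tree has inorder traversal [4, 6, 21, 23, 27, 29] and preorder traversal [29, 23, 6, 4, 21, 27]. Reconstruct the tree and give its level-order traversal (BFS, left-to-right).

Inorder:  [4, 6, 21, 23, 27, 29]
Preorder: [29, 23, 6, 4, 21, 27]
Algorithm: preorder visits root first, so consume preorder in order;
for each root, split the current inorder slice at that value into
left-subtree inorder and right-subtree inorder, then recurse.
Recursive splits:
  root=29; inorder splits into left=[4, 6, 21, 23, 27], right=[]
  root=23; inorder splits into left=[4, 6, 21], right=[27]
  root=6; inorder splits into left=[4], right=[21]
  root=4; inorder splits into left=[], right=[]
  root=21; inorder splits into left=[], right=[]
  root=27; inorder splits into left=[], right=[]
Reconstructed level-order: [29, 23, 6, 27, 4, 21]


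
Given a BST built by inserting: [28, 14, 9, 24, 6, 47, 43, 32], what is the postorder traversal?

Tree insertion order: [28, 14, 9, 24, 6, 47, 43, 32]
Tree (level-order array): [28, 14, 47, 9, 24, 43, None, 6, None, None, None, 32]
Postorder traversal: [6, 9, 24, 14, 32, 43, 47, 28]


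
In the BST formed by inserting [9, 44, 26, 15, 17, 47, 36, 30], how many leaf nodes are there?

Tree built from: [9, 44, 26, 15, 17, 47, 36, 30]
Tree (level-order array): [9, None, 44, 26, 47, 15, 36, None, None, None, 17, 30]
Rule: A leaf has 0 children.
Per-node child counts:
  node 9: 1 child(ren)
  node 44: 2 child(ren)
  node 26: 2 child(ren)
  node 15: 1 child(ren)
  node 17: 0 child(ren)
  node 36: 1 child(ren)
  node 30: 0 child(ren)
  node 47: 0 child(ren)
Matching nodes: [17, 30, 47]
Count of leaf nodes: 3


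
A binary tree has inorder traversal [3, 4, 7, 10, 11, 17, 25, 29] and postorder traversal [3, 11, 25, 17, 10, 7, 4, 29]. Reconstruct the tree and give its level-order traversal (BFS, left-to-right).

Inorder:   [3, 4, 7, 10, 11, 17, 25, 29]
Postorder: [3, 11, 25, 17, 10, 7, 4, 29]
Algorithm: postorder visits root last, so walk postorder right-to-left;
each value is the root of the current inorder slice — split it at that
value, recurse on the right subtree first, then the left.
Recursive splits:
  root=29; inorder splits into left=[3, 4, 7, 10, 11, 17, 25], right=[]
  root=4; inorder splits into left=[3], right=[7, 10, 11, 17, 25]
  root=7; inorder splits into left=[], right=[10, 11, 17, 25]
  root=10; inorder splits into left=[], right=[11, 17, 25]
  root=17; inorder splits into left=[11], right=[25]
  root=25; inorder splits into left=[], right=[]
  root=11; inorder splits into left=[], right=[]
  root=3; inorder splits into left=[], right=[]
Reconstructed level-order: [29, 4, 3, 7, 10, 17, 11, 25]


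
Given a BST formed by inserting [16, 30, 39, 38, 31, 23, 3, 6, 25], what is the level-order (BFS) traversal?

Tree insertion order: [16, 30, 39, 38, 31, 23, 3, 6, 25]
Tree (level-order array): [16, 3, 30, None, 6, 23, 39, None, None, None, 25, 38, None, None, None, 31]
BFS from the root, enqueuing left then right child of each popped node:
  queue [16] -> pop 16, enqueue [3, 30], visited so far: [16]
  queue [3, 30] -> pop 3, enqueue [6], visited so far: [16, 3]
  queue [30, 6] -> pop 30, enqueue [23, 39], visited so far: [16, 3, 30]
  queue [6, 23, 39] -> pop 6, enqueue [none], visited so far: [16, 3, 30, 6]
  queue [23, 39] -> pop 23, enqueue [25], visited so far: [16, 3, 30, 6, 23]
  queue [39, 25] -> pop 39, enqueue [38], visited so far: [16, 3, 30, 6, 23, 39]
  queue [25, 38] -> pop 25, enqueue [none], visited so far: [16, 3, 30, 6, 23, 39, 25]
  queue [38] -> pop 38, enqueue [31], visited so far: [16, 3, 30, 6, 23, 39, 25, 38]
  queue [31] -> pop 31, enqueue [none], visited so far: [16, 3, 30, 6, 23, 39, 25, 38, 31]
Result: [16, 3, 30, 6, 23, 39, 25, 38, 31]


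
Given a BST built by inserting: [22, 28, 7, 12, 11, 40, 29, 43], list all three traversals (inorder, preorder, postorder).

Tree insertion order: [22, 28, 7, 12, 11, 40, 29, 43]
Tree (level-order array): [22, 7, 28, None, 12, None, 40, 11, None, 29, 43]
Inorder (L, root, R): [7, 11, 12, 22, 28, 29, 40, 43]
Preorder (root, L, R): [22, 7, 12, 11, 28, 40, 29, 43]
Postorder (L, R, root): [11, 12, 7, 29, 43, 40, 28, 22]


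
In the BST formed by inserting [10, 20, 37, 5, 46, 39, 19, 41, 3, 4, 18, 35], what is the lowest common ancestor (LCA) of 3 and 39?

Tree insertion order: [10, 20, 37, 5, 46, 39, 19, 41, 3, 4, 18, 35]
Tree (level-order array): [10, 5, 20, 3, None, 19, 37, None, 4, 18, None, 35, 46, None, None, None, None, None, None, 39, None, None, 41]
In a BST, the LCA of p=3, q=39 is the first node v on the
root-to-leaf path with p <= v <= q (go left if both < v, right if both > v).
Walk from root:
  at 10: 3 <= 10 <= 39, this is the LCA
LCA = 10


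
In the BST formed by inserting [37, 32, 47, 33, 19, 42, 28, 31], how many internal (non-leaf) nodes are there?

Tree built from: [37, 32, 47, 33, 19, 42, 28, 31]
Tree (level-order array): [37, 32, 47, 19, 33, 42, None, None, 28, None, None, None, None, None, 31]
Rule: An internal node has at least one child.
Per-node child counts:
  node 37: 2 child(ren)
  node 32: 2 child(ren)
  node 19: 1 child(ren)
  node 28: 1 child(ren)
  node 31: 0 child(ren)
  node 33: 0 child(ren)
  node 47: 1 child(ren)
  node 42: 0 child(ren)
Matching nodes: [37, 32, 19, 28, 47]
Count of internal (non-leaf) nodes: 5


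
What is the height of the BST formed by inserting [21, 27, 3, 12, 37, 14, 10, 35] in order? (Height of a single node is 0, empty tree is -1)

Insertion order: [21, 27, 3, 12, 37, 14, 10, 35]
Tree (level-order array): [21, 3, 27, None, 12, None, 37, 10, 14, 35]
Compute height bottom-up (empty subtree = -1):
  height(10) = 1 + max(-1, -1) = 0
  height(14) = 1 + max(-1, -1) = 0
  height(12) = 1 + max(0, 0) = 1
  height(3) = 1 + max(-1, 1) = 2
  height(35) = 1 + max(-1, -1) = 0
  height(37) = 1 + max(0, -1) = 1
  height(27) = 1 + max(-1, 1) = 2
  height(21) = 1 + max(2, 2) = 3
Height = 3


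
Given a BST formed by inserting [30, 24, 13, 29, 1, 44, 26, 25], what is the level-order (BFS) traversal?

Tree insertion order: [30, 24, 13, 29, 1, 44, 26, 25]
Tree (level-order array): [30, 24, 44, 13, 29, None, None, 1, None, 26, None, None, None, 25]
BFS from the root, enqueuing left then right child of each popped node:
  queue [30] -> pop 30, enqueue [24, 44], visited so far: [30]
  queue [24, 44] -> pop 24, enqueue [13, 29], visited so far: [30, 24]
  queue [44, 13, 29] -> pop 44, enqueue [none], visited so far: [30, 24, 44]
  queue [13, 29] -> pop 13, enqueue [1], visited so far: [30, 24, 44, 13]
  queue [29, 1] -> pop 29, enqueue [26], visited so far: [30, 24, 44, 13, 29]
  queue [1, 26] -> pop 1, enqueue [none], visited so far: [30, 24, 44, 13, 29, 1]
  queue [26] -> pop 26, enqueue [25], visited so far: [30, 24, 44, 13, 29, 1, 26]
  queue [25] -> pop 25, enqueue [none], visited so far: [30, 24, 44, 13, 29, 1, 26, 25]
Result: [30, 24, 44, 13, 29, 1, 26, 25]


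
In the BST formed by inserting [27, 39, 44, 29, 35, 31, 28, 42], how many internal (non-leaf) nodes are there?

Tree built from: [27, 39, 44, 29, 35, 31, 28, 42]
Tree (level-order array): [27, None, 39, 29, 44, 28, 35, 42, None, None, None, 31]
Rule: An internal node has at least one child.
Per-node child counts:
  node 27: 1 child(ren)
  node 39: 2 child(ren)
  node 29: 2 child(ren)
  node 28: 0 child(ren)
  node 35: 1 child(ren)
  node 31: 0 child(ren)
  node 44: 1 child(ren)
  node 42: 0 child(ren)
Matching nodes: [27, 39, 29, 35, 44]
Count of internal (non-leaf) nodes: 5


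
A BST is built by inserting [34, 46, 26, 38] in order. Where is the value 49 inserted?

Starting tree (level order): [34, 26, 46, None, None, 38]
Insertion path: 34 -> 46
Result: insert 49 as right child of 46
Final tree (level order): [34, 26, 46, None, None, 38, 49]


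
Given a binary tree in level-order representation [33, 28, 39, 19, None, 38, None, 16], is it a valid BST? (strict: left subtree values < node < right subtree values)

Level-order array: [33, 28, 39, 19, None, 38, None, 16]
Validate using subtree bounds (lo, hi): at each node, require lo < value < hi,
then recurse left with hi=value and right with lo=value.
Preorder trace (stopping at first violation):
  at node 33 with bounds (-inf, +inf): OK
  at node 28 with bounds (-inf, 33): OK
  at node 19 with bounds (-inf, 28): OK
  at node 16 with bounds (-inf, 19): OK
  at node 39 with bounds (33, +inf): OK
  at node 38 with bounds (33, 39): OK
No violation found at any node.
Result: Valid BST


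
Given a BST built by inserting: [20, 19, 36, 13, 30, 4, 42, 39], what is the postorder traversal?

Tree insertion order: [20, 19, 36, 13, 30, 4, 42, 39]
Tree (level-order array): [20, 19, 36, 13, None, 30, 42, 4, None, None, None, 39]
Postorder traversal: [4, 13, 19, 30, 39, 42, 36, 20]


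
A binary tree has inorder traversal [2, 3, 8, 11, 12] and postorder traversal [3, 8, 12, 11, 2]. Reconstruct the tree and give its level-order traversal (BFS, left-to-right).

Inorder:   [2, 3, 8, 11, 12]
Postorder: [3, 8, 12, 11, 2]
Algorithm: postorder visits root last, so walk postorder right-to-left;
each value is the root of the current inorder slice — split it at that
value, recurse on the right subtree first, then the left.
Recursive splits:
  root=2; inorder splits into left=[], right=[3, 8, 11, 12]
  root=11; inorder splits into left=[3, 8], right=[12]
  root=12; inorder splits into left=[], right=[]
  root=8; inorder splits into left=[3], right=[]
  root=3; inorder splits into left=[], right=[]
Reconstructed level-order: [2, 11, 8, 12, 3]


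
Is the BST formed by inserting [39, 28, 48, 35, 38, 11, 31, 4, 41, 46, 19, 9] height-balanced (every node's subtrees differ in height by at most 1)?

Tree (level-order array): [39, 28, 48, 11, 35, 41, None, 4, 19, 31, 38, None, 46, None, 9]
Definition: a tree is height-balanced if, at every node, |h(left) - h(right)| <= 1 (empty subtree has height -1).
Bottom-up per-node check:
  node 9: h_left=-1, h_right=-1, diff=0 [OK], height=0
  node 4: h_left=-1, h_right=0, diff=1 [OK], height=1
  node 19: h_left=-1, h_right=-1, diff=0 [OK], height=0
  node 11: h_left=1, h_right=0, diff=1 [OK], height=2
  node 31: h_left=-1, h_right=-1, diff=0 [OK], height=0
  node 38: h_left=-1, h_right=-1, diff=0 [OK], height=0
  node 35: h_left=0, h_right=0, diff=0 [OK], height=1
  node 28: h_left=2, h_right=1, diff=1 [OK], height=3
  node 46: h_left=-1, h_right=-1, diff=0 [OK], height=0
  node 41: h_left=-1, h_right=0, diff=1 [OK], height=1
  node 48: h_left=1, h_right=-1, diff=2 [FAIL (|1--1|=2 > 1)], height=2
  node 39: h_left=3, h_right=2, diff=1 [OK], height=4
Node 48 violates the condition: |1 - -1| = 2 > 1.
Result: Not balanced


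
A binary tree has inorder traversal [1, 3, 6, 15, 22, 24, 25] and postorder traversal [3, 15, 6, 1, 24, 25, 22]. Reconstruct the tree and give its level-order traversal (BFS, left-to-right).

Inorder:   [1, 3, 6, 15, 22, 24, 25]
Postorder: [3, 15, 6, 1, 24, 25, 22]
Algorithm: postorder visits root last, so walk postorder right-to-left;
each value is the root of the current inorder slice — split it at that
value, recurse on the right subtree first, then the left.
Recursive splits:
  root=22; inorder splits into left=[1, 3, 6, 15], right=[24, 25]
  root=25; inorder splits into left=[24], right=[]
  root=24; inorder splits into left=[], right=[]
  root=1; inorder splits into left=[], right=[3, 6, 15]
  root=6; inorder splits into left=[3], right=[15]
  root=15; inorder splits into left=[], right=[]
  root=3; inorder splits into left=[], right=[]
Reconstructed level-order: [22, 1, 25, 6, 24, 3, 15]


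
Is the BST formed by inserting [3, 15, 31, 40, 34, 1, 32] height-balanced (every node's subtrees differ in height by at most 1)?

Tree (level-order array): [3, 1, 15, None, None, None, 31, None, 40, 34, None, 32]
Definition: a tree is height-balanced if, at every node, |h(left) - h(right)| <= 1 (empty subtree has height -1).
Bottom-up per-node check:
  node 1: h_left=-1, h_right=-1, diff=0 [OK], height=0
  node 32: h_left=-1, h_right=-1, diff=0 [OK], height=0
  node 34: h_left=0, h_right=-1, diff=1 [OK], height=1
  node 40: h_left=1, h_right=-1, diff=2 [FAIL (|1--1|=2 > 1)], height=2
  node 31: h_left=-1, h_right=2, diff=3 [FAIL (|-1-2|=3 > 1)], height=3
  node 15: h_left=-1, h_right=3, diff=4 [FAIL (|-1-3|=4 > 1)], height=4
  node 3: h_left=0, h_right=4, diff=4 [FAIL (|0-4|=4 > 1)], height=5
Node 40 violates the condition: |1 - -1| = 2 > 1.
Result: Not balanced


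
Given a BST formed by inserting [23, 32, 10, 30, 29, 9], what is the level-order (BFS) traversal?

Tree insertion order: [23, 32, 10, 30, 29, 9]
Tree (level-order array): [23, 10, 32, 9, None, 30, None, None, None, 29]
BFS from the root, enqueuing left then right child of each popped node:
  queue [23] -> pop 23, enqueue [10, 32], visited so far: [23]
  queue [10, 32] -> pop 10, enqueue [9], visited so far: [23, 10]
  queue [32, 9] -> pop 32, enqueue [30], visited so far: [23, 10, 32]
  queue [9, 30] -> pop 9, enqueue [none], visited so far: [23, 10, 32, 9]
  queue [30] -> pop 30, enqueue [29], visited so far: [23, 10, 32, 9, 30]
  queue [29] -> pop 29, enqueue [none], visited so far: [23, 10, 32, 9, 30, 29]
Result: [23, 10, 32, 9, 30, 29]


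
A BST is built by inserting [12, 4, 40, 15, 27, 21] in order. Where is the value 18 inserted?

Starting tree (level order): [12, 4, 40, None, None, 15, None, None, 27, 21]
Insertion path: 12 -> 40 -> 15 -> 27 -> 21
Result: insert 18 as left child of 21
Final tree (level order): [12, 4, 40, None, None, 15, None, None, 27, 21, None, 18]


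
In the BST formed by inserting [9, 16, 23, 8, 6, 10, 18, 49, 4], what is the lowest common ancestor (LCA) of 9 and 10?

Tree insertion order: [9, 16, 23, 8, 6, 10, 18, 49, 4]
Tree (level-order array): [9, 8, 16, 6, None, 10, 23, 4, None, None, None, 18, 49]
In a BST, the LCA of p=9, q=10 is the first node v on the
root-to-leaf path with p <= v <= q (go left if both < v, right if both > v).
Walk from root:
  at 9: 9 <= 9 <= 10, this is the LCA
LCA = 9


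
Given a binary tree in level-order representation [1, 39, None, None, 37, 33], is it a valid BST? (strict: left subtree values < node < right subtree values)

Level-order array: [1, 39, None, None, 37, 33]
Validate using subtree bounds (lo, hi): at each node, require lo < value < hi,
then recurse left with hi=value and right with lo=value.
Preorder trace (stopping at first violation):
  at node 1 with bounds (-inf, +inf): OK
  at node 39 with bounds (-inf, 1): VIOLATION
Node 39 violates its bound: not (-inf < 39 < 1).
Result: Not a valid BST


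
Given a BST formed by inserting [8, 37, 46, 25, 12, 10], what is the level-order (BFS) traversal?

Tree insertion order: [8, 37, 46, 25, 12, 10]
Tree (level-order array): [8, None, 37, 25, 46, 12, None, None, None, 10]
BFS from the root, enqueuing left then right child of each popped node:
  queue [8] -> pop 8, enqueue [37], visited so far: [8]
  queue [37] -> pop 37, enqueue [25, 46], visited so far: [8, 37]
  queue [25, 46] -> pop 25, enqueue [12], visited so far: [8, 37, 25]
  queue [46, 12] -> pop 46, enqueue [none], visited so far: [8, 37, 25, 46]
  queue [12] -> pop 12, enqueue [10], visited so far: [8, 37, 25, 46, 12]
  queue [10] -> pop 10, enqueue [none], visited so far: [8, 37, 25, 46, 12, 10]
Result: [8, 37, 25, 46, 12, 10]


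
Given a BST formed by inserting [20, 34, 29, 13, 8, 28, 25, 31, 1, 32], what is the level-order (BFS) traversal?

Tree insertion order: [20, 34, 29, 13, 8, 28, 25, 31, 1, 32]
Tree (level-order array): [20, 13, 34, 8, None, 29, None, 1, None, 28, 31, None, None, 25, None, None, 32]
BFS from the root, enqueuing left then right child of each popped node:
  queue [20] -> pop 20, enqueue [13, 34], visited so far: [20]
  queue [13, 34] -> pop 13, enqueue [8], visited so far: [20, 13]
  queue [34, 8] -> pop 34, enqueue [29], visited so far: [20, 13, 34]
  queue [8, 29] -> pop 8, enqueue [1], visited so far: [20, 13, 34, 8]
  queue [29, 1] -> pop 29, enqueue [28, 31], visited so far: [20, 13, 34, 8, 29]
  queue [1, 28, 31] -> pop 1, enqueue [none], visited so far: [20, 13, 34, 8, 29, 1]
  queue [28, 31] -> pop 28, enqueue [25], visited so far: [20, 13, 34, 8, 29, 1, 28]
  queue [31, 25] -> pop 31, enqueue [32], visited so far: [20, 13, 34, 8, 29, 1, 28, 31]
  queue [25, 32] -> pop 25, enqueue [none], visited so far: [20, 13, 34, 8, 29, 1, 28, 31, 25]
  queue [32] -> pop 32, enqueue [none], visited so far: [20, 13, 34, 8, 29, 1, 28, 31, 25, 32]
Result: [20, 13, 34, 8, 29, 1, 28, 31, 25, 32]
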